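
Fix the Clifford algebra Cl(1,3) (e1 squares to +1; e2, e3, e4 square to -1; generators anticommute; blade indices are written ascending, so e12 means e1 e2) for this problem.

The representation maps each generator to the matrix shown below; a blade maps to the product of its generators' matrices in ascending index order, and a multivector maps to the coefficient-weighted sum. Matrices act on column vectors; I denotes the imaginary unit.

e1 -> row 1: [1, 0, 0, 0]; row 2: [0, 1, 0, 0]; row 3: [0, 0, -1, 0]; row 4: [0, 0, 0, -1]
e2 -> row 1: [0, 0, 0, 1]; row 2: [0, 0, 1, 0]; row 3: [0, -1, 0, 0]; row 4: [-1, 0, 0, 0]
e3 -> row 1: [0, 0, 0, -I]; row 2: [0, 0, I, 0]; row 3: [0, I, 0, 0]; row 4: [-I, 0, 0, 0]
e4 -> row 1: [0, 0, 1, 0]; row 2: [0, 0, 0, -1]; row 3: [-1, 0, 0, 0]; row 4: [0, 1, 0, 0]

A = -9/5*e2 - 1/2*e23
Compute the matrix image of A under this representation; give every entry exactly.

Bivector images (products of the table entries): rho(e23) = rho(e2)rho(e3) = row 1: [-I, 0, 0, 0]; row 2: [0, I, 0, 0]; row 3: [0, 0, -I, 0]; row 4: [0, 0, 0, I].
M = (-9/5)*rho(e2) + (-1/2)*rho(e23), summed entrywise:
Answer: row 1: [I/2, 0, 0, -9/5]; row 2: [0, -I/2, -9/5, 0]; row 3: [0, 9/5, I/2, 0]; row 4: [9/5, 0, 0, -I/2]


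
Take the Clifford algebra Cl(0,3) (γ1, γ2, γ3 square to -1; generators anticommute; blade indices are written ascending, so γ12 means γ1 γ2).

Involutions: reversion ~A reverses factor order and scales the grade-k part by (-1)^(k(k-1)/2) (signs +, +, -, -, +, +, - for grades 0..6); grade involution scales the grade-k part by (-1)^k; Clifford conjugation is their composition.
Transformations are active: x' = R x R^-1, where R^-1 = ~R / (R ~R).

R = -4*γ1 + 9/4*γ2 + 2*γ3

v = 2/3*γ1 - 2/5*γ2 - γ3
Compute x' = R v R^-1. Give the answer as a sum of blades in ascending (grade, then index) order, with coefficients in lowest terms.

~R = -4*γ1 + 9/4*γ2 + 2*γ3, and R ~R = -401/16, so R^-1 = ~R / (-401/16).
R v = 167/30 + 1/10*γ12 + 8/3*γ13 - 29/20*γ23
Answer: 2226/2005*γ1 - 1202/2005*γ2 + 671/6015*γ3


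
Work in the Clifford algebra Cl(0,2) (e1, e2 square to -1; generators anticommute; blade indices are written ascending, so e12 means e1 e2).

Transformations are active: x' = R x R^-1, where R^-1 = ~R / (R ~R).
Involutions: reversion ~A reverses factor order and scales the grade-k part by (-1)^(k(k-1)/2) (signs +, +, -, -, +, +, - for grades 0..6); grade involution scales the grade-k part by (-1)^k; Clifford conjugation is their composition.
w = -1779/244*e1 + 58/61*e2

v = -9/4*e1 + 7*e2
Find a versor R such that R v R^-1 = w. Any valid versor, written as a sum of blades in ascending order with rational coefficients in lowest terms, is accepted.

Here q(v) = q(w) = -865/16; the classical choice R = v + w = -582/61*e1 + 485/61*e2 then realises v -> w under the sandwich.
Answer: -582/61*e1 + 485/61*e2


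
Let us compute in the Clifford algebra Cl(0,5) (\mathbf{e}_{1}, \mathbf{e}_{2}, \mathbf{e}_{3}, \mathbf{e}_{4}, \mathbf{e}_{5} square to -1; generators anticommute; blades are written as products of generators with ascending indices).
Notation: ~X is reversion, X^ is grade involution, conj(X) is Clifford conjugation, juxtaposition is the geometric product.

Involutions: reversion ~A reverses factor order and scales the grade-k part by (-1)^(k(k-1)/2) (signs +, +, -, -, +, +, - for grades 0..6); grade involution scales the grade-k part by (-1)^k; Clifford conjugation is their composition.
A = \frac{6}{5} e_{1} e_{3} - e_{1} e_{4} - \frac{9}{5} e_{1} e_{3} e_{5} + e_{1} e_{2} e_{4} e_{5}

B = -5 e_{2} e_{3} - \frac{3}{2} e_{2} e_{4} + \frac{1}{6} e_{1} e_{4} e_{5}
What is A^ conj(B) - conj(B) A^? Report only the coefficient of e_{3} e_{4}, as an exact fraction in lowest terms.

first term: -\frac{1}{6} e_{2} + \frac{1}{6} e_{5} + \frac{9}{2} e_{1} e_{2} - \frac{3}{2} e_{1} e_{5} - \frac{3}{10} e_{3} e_{4} + 9 e_{1} e_{2} e_{5} + \frac{1}{5} e_{3} e_{4} e_{5} - \frac{34}{5} e_{1} e_{2} e_{3} e_{4} - 5 e_{1} e_{3} e_{4} e_{5} - \frac{27}{10} e_{1} e_{2} e_{3} e_{4} e_{5}
second term: \frac{1}{6} e_{2} + \frac{1}{6} e_{5} - \frac{9}{2} e_{1} e_{2} - \frac{3}{2} e_{1} e_{5} + \frac{3}{10} e_{3} e_{4} - 9 e_{1} e_{2} e_{5} - \frac{1}{5} e_{3} e_{4} e_{5} - \frac{34}{5} e_{1} e_{2} e_{3} e_{4} + 5 e_{1} e_{3} e_{4} e_{5} - \frac{27}{10} e_{1} e_{2} e_{3} e_{4} e_{5}
Answer: -\frac{3}{5}


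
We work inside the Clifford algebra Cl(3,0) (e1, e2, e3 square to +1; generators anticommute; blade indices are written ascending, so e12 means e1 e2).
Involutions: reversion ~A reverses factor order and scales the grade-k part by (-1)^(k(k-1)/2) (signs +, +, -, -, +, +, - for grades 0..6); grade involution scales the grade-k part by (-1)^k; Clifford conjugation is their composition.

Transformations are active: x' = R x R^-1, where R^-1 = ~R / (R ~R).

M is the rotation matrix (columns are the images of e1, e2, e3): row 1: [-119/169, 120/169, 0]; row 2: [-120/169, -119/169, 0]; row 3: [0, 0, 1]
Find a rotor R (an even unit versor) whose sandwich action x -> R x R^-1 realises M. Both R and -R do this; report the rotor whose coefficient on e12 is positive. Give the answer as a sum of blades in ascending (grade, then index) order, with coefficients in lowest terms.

Method: write R = a + b12*e12 + b13*e13 + b23*e23 with a^2 + b12^2 + b13^2 + b23^2 = 1 (so R^-1 = ~R). Expanding the columns R e_j ~R gives tr M = 4a^2 - 1 and, from the antisymmetric part, M21 - M12 = -4a*b12, M13 - M31 = 4a*b13, M32 - M23 = -4a*b23.
Here tr M = -69/169, so a^2 = (1 + tr M)/4 = 25/169 and a = ±5/13. Taking a = 5/13: M21 - M12 = -240/169, M13 - M31 = 0, M32 - M23 = 0, giving b12 = 12/13, b13 = 0, b23 = 0, i.e. R = 5/13 + 12/13*e12.
Its e12 coefficient is already positive.
Answer: 5/13 + 12/13*e12. Sheet selection: the two-to-one cover makes ±R indistinguishable at the matrix level (trace -69/169), so uniqueness comes from the required sign on e12.


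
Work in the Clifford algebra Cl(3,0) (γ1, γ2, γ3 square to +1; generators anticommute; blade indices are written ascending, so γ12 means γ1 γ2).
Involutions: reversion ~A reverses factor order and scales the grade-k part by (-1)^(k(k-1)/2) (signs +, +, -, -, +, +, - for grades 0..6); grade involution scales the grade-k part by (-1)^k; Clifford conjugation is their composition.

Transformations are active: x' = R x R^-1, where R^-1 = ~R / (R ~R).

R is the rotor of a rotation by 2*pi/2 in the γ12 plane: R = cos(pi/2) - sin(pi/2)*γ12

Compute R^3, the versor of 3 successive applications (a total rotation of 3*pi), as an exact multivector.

Half-angle bookkeeping: 3 applications in γ12 add up to rotor phase 3*pi/2 = 3*pi/2, so R^3 = cos(3*pi/2) - sin(3*pi/2)*γ12.
cos(3*pi/2) = 0 and sin(3*pi/2) = -1, so R^3 = γ12. The net rotation is 1*pi (after discarding 1 full turn, each of which contributes a factor -1 to the rotor); the rotor keeps the half-angle phase exactly.
Answer: γ12


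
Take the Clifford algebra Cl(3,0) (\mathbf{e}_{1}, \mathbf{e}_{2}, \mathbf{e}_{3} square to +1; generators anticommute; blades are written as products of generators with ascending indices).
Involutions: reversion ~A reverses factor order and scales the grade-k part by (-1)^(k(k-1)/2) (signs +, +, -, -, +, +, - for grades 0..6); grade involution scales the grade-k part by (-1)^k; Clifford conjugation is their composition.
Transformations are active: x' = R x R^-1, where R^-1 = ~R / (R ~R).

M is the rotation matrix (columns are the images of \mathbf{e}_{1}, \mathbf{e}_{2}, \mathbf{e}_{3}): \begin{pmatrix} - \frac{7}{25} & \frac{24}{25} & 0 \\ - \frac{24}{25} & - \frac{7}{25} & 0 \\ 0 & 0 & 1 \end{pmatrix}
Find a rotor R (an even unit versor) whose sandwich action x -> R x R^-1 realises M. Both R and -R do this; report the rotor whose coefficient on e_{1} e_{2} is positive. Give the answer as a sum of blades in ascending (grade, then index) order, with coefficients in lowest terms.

Method: write R = a + b12*e_{1} e_{2} + b13*e_{1} e_{3} + b23*e_{2} e_{3} with a^2 + b12^2 + b13^2 + b23^2 = 1 (so R^-1 = ~R). Expanding the columns R e_j ~R gives tr M = 4a^2 - 1 and, from the antisymmetric part, M21 - M12 = -4a*b12, M13 - M31 = 4a*b13, M32 - M23 = -4a*b23.
Here tr M = \frac{11}{25}, so a^2 = (1 + tr M)/4 = \frac{9}{25} and a = ±\frac{3}{5}. Taking a = \frac{3}{5}: M21 - M12 = -\frac{48}{25}, M13 - M31 = 0, M32 - M23 = 0, giving b12 = \frac{4}{5}, b13 = 0, b23 = 0, i.e. R = \frac{3}{5} + \frac{4}{5} e_{1} e_{2}.
Its e_{1} e_{2} coefficient is already positive.
Answer: \frac{3}{5} + \frac{4}{5} e_{1} e_{2}. Recall the cover is two-to-one: with M of trace \frac{11}{25}, both preimages act alike, and the stated e_{1} e_{2} sign chooses the sheet.


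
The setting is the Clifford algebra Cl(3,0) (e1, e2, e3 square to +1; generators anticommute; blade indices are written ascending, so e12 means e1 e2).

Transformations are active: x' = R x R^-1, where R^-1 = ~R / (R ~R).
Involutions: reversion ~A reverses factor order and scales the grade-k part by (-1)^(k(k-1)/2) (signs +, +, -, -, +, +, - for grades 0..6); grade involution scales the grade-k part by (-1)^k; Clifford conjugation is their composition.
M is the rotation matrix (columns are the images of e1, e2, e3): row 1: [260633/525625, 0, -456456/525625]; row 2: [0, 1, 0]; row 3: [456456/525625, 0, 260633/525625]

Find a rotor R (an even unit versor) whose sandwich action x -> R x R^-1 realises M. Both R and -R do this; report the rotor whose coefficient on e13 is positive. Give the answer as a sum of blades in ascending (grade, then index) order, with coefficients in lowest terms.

Method: write R = a + b12*e12 + b13*e13 + b23*e23 with a^2 + b12^2 + b13^2 + b23^2 = 1 (so R^-1 = ~R). Expanding the columns R e_j ~R gives tr M = 4a^2 - 1 and, from the antisymmetric part, M21 - M12 = -4a*b12, M13 - M31 = 4a*b13, M32 - M23 = -4a*b23.
Here tr M = 1046891/525625, so a^2 = (1 + tr M)/4 = 393129/525625 and a = ±627/725. Taking a = 627/725: M21 - M12 = 0, M13 - M31 = -912912/525625, M32 - M23 = 0, giving b12 = 0, b13 = -364/725, b23 = 0, i.e. R = 627/725 - 364/725*e13.
Its e13 coefficient is negative, so report the other preimage -R.
Answer: -627/725 + 364/725*e13. Key observation: the double cover Spin(3) -> SO(3) sends R and -R to the same matrix (trace 1046891/525625 here), so the stated sign of the e13 coefficient is what selects one sheet.


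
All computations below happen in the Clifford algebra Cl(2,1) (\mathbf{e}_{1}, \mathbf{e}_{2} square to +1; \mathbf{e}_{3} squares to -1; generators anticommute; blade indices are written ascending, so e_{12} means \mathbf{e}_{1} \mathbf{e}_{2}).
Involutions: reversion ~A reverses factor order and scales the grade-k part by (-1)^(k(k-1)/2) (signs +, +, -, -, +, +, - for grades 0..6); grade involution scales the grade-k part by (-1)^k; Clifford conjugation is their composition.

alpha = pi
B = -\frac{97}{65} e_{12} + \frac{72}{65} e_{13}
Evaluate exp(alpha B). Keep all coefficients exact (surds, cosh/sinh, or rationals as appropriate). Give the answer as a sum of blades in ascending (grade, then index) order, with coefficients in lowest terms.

B^2 term by term: the squares give (-\frac{97}{65})^2*(e_{12})^2 + (\frac{72}{65})^2*(e_{13})^2 = \frac{9409}{4225}*(-1) + \frac{5184}{4225}*(+1) = -1 (each basis 2-blade squares to minus the product of its generators' squares); cross terms between blades sharing an index anticommute and cancel. So B^2 = -1.
B^2 = -1 — the series telescopes trigonometrically here: l = 1, alpha*l = \pi, so exp(alpha B) = cos(\pi) + (sin(\pi)/1)*B = -1 + (0)*B.
Answer: -1


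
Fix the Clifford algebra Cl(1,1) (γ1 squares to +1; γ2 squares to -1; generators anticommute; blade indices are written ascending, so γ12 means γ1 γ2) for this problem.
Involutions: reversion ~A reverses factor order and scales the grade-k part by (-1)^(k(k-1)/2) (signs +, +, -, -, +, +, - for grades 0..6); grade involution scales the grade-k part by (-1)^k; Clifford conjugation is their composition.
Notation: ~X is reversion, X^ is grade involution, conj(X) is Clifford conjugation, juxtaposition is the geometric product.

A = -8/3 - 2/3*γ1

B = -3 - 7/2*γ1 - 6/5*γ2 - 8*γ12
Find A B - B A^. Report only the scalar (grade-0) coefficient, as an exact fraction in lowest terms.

first term: 31/3 + 34/3*γ1 + 128/15*γ2 + 332/15*γ12
second term: 17/3 + 22/3*γ1 + 128/15*γ2 + 332/15*γ12
Answer: 14/3


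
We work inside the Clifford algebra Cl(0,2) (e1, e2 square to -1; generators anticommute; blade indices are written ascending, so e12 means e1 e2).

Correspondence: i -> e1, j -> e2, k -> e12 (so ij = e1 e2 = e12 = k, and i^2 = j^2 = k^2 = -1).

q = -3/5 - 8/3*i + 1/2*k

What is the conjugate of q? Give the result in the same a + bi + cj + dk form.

In blades: q = -3/5 - 8/3*e1 + 1/2*e12.
Conjugation here is Clifford conjugation: the scalar is fixed and the grade-1 and grade-2 blades all flip sign, giving -3/5 + 8/3*e1 - 1/2*e12; translating back:
Answer: -3/5 + 8/3*i - 1/2*k


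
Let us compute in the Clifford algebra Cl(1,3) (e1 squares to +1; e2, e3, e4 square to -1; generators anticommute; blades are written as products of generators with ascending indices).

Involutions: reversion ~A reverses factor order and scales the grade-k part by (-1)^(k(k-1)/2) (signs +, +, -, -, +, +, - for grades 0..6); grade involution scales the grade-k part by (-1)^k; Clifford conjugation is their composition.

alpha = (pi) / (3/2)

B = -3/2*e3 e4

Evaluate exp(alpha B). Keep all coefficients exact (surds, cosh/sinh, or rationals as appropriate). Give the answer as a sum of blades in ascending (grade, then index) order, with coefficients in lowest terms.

B^2 = (-3/2)^2*(e3 e4)^2 = 9/4*(-1) = -9/4 (a basis 2-blade squares to minus the product of its generators' squares).
B^2 = -9/4 — B^2 < 0, so the exponential closes trigonometrically: l = 3/2, alpha*l = pi, so exp(alpha B) = cos(pi) + (sin(pi)/(3/2))*B = -1 + (0)*B.
Answer: -1


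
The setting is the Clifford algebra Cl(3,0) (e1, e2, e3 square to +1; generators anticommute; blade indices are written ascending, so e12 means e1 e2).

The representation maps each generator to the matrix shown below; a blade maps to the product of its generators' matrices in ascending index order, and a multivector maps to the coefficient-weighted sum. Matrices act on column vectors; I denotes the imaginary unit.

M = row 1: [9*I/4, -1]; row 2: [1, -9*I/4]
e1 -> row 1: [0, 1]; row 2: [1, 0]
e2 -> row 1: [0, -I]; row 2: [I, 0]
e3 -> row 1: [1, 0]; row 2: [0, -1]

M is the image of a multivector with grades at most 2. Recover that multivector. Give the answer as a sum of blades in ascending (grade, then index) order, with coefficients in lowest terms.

Method: 1, rho(e1), rho(e2), rho(e3) form a trace-orthogonal basis of the 2x2 complex matrices (tr(X Y) = 2 if X = Y, else 0), so M = m0*1 + m1*rho(e1) + m2*rho(e2) + m3*rho(e3) with m0 = tr(M)/2 = 0, m1 = tr(M rho(e1))/2 = 0, m2 = tr(M rho(e2))/2 = -I, m3 = tr(M rho(e3))/2 = 9*I/4.
Multiplying table entries, the bivector images are rho(e12) = I*rho(e3), rho(e13) = -I*rho(e2), rho(e23) = I*rho(e1); with real blade coefficients the real parts of m0..m3 are the coefficients of 1, e1, e2, e3 and the imaginary parts give the bivectors (e23: Im m1, e13: -Im m2, e12: Im m3).
Answer: 9/4*e12 + e13


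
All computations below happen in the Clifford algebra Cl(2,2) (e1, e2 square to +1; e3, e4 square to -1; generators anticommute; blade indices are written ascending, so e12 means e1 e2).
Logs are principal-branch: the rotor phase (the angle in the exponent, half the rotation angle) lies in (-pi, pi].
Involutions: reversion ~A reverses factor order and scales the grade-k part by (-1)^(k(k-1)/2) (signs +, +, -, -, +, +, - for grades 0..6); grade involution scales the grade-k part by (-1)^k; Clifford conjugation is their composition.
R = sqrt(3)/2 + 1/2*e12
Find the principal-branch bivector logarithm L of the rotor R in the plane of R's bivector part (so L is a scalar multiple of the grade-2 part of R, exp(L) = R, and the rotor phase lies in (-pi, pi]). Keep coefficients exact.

The scalar part of R is sqrt(3)/2, and that scalar determines the rotor phase on the principal branch; recovering the unit plane as bivector-part over sine of the phase gives L = phase * plane.
Concretely: cos(phase) = sqrt(3)/2 gives phase = ±pi/6, and since phase/sin(phase) is even the sign is immaterial: L = (phase/sin(phase)) * <R>_2 = (pi/3) * <R>_2.
Answer: pi/6*e12


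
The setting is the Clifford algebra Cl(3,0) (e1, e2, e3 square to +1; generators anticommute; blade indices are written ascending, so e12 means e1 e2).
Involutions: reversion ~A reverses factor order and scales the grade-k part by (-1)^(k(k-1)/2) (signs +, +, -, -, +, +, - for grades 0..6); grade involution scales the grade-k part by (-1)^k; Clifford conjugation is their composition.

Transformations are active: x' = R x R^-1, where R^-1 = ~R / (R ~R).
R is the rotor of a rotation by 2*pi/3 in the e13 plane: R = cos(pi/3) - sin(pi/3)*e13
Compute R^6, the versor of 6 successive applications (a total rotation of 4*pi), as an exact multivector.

Half-angle bookkeeping: 6 applications in e13 add up to rotor phase 6*pi/3 = 2*pi, so R^6 = cos(2*pi) - sin(2*pi)*e13.
cos(2*pi) = 1 and sin(2*pi) = 0, so R^6 = 1. The total rotation 4*pi is 2 full turns, so every vector returns to itself, yet the rotor is +1, back on the identity sheet (an even number of 2*pi turns).
Answer: 1


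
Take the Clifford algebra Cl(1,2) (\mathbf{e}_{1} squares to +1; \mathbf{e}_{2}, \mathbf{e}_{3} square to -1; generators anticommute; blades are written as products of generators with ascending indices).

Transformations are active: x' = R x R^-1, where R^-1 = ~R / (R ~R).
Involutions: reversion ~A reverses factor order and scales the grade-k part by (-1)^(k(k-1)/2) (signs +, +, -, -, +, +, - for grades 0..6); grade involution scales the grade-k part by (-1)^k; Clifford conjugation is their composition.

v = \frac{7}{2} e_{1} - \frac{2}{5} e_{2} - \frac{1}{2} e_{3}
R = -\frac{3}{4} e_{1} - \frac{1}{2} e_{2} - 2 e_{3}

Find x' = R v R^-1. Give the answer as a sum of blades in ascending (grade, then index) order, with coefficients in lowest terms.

~R = -\frac{3}{4} e_{1} - \frac{1}{2} e_{2} - 2 e_{3}, and R ~R = -\frac{59}{16}, so R^-1 = ~R / (-\frac{59}{16}).
R v = -\frac{153}{40} + \frac{41}{20} e_{1} e_{2} + \frac{59}{8} e_{1} e_{3} - \frac{11}{20} e_{2} e_{3}
Answer: -\frac{2983}{590} e_{1} - \frac{188}{295} e_{2} - \frac{2153}{590} e_{3}


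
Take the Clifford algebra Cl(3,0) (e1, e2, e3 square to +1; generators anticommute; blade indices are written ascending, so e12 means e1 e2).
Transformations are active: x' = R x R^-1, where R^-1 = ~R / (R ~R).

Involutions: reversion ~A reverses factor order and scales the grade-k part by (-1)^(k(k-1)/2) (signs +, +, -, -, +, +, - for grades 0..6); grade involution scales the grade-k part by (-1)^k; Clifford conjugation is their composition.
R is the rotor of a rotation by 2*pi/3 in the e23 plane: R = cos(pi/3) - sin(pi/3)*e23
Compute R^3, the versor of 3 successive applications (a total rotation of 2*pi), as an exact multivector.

Because a rotor carries half the rotation angle, composing 3 copies of this e23-plane rotor multiplies the phase: 3*(pi/3) = pi, hence R^3 = cos(pi) - sin(pi)*e23.
cos(pi) = -1 and sin(pi) = 0, so R^3 = -1. The total rotation 2*pi is 1 full turn, so every vector returns to itself, yet the rotor is -1, on the OTHER sheet of the double cover (an odd number of 2*pi turns).
Answer: -1


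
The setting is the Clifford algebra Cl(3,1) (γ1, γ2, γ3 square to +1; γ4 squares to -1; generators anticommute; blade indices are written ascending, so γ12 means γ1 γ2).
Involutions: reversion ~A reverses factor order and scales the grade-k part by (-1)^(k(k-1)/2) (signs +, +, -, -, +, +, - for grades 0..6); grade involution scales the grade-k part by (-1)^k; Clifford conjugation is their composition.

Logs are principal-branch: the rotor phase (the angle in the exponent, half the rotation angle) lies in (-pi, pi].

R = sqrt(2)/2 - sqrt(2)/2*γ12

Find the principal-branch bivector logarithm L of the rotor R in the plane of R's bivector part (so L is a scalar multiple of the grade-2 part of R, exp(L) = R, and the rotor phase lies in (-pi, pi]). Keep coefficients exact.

The scalar part of R is sqrt(2)/2, which pins the rotor phase on the principal branch; dividing the bivector part by the sine of that phase recovers the unit plane, and L is the phase times that plane.
Concretely: cos(phase) = sqrt(2)/2 gives phase = ±pi/4, and since phase/sin(phase) is even the sign is immaterial: L = (phase/sin(phase)) * <R>_2 = (sqrt(2)*pi/4) * <R>_2.
Answer: -pi/4*γ12


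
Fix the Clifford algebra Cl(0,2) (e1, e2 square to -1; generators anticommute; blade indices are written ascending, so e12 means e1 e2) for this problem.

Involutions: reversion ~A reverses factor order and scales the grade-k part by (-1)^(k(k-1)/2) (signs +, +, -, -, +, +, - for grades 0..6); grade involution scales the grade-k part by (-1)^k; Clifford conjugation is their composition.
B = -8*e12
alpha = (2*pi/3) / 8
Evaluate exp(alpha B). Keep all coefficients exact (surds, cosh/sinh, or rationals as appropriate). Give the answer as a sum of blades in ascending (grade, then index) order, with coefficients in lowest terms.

B^2 = (-8)^2*(e12)^2 = 64*(-1) = -64 (a basis 2-blade squares to minus the product of its generators' squares).
B^2 = -64 — the negative square puts this in the circular regime; l = 8, alpha*l = 2*pi/3, so exp(alpha B) = cos(2*pi/3) + (sin(2*pi/3)/8)*B = -1/2 + (sqrt(3)/16)*B.
Answer: -1/2 - sqrt(3)/2*e12


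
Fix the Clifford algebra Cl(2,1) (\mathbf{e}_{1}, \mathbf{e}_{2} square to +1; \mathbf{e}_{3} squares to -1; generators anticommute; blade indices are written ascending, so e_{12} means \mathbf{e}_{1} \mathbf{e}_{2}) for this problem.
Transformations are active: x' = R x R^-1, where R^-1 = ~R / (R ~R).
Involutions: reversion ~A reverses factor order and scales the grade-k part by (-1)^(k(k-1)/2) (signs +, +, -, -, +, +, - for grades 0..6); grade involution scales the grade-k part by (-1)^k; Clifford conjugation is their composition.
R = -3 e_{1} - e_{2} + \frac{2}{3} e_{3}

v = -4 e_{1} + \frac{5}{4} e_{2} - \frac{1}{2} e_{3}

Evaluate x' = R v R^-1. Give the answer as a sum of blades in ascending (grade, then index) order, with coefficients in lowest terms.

~R = -3 e_{1} - e_{2} + \frac{2}{3} e_{3}, and R ~R = \frac{86}{9}, so R^-1 = ~R / (\frac{86}{9}).
R v = \frac{133}{12} - \frac{31}{4} e_{12} + \frac{25}{6} e_{13} - \frac{1}{3} e_{23}
Answer: -\frac{509}{172} e_{1} - \frac{307}{86} e_{2} + \frac{88}{43} e_{3}


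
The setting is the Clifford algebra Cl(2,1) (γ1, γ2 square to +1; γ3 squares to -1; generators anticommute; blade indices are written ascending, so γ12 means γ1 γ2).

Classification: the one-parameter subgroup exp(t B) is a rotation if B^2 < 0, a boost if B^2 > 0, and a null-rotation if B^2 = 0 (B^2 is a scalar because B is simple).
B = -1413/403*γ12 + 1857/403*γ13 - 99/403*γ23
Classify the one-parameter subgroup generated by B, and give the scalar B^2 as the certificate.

B^2 term by term: the squares give (-1413/403)^2*(γ12)^2 + (1857/403)^2*(γ13)^2 + (-99/403)^2*(γ23)^2 = 1996569/162409*(-1) + 3448449/162409*(+1) + 9801/162409*(+1) = 9 (each basis 2-blade squares to minus the product of its generators' squares); cross terms between blades sharing an index anticommute and cancel. So B^2 = 9.
Answer: boost, certificate B^2 = 9. Because 9 is invariant under every versor sandwich, the classification follows from its sign alone.


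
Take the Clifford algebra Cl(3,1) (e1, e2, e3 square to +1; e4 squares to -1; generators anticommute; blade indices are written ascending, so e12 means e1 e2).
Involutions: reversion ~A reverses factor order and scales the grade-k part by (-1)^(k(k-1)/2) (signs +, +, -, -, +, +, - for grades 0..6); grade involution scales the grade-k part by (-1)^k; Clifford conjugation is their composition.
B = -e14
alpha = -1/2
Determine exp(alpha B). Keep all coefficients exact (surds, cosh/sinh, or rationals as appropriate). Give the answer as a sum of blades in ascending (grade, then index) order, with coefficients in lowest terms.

B^2 = (-1)^2*(e14)^2 = 1*(+1) = 1 (a basis 2-blade squares to minus the product of its generators' squares).
B^2 = 1 — the series telescopes hyperbolically here: l = 1, alpha*l = -1/2, so exp(alpha B) = cosh(-1/2) + (sinh(-1/2)/1)*B = cosh(1/2) + (-sinh(1/2))*B.
Answer: cosh(1/2) + sinh(1/2)*e14


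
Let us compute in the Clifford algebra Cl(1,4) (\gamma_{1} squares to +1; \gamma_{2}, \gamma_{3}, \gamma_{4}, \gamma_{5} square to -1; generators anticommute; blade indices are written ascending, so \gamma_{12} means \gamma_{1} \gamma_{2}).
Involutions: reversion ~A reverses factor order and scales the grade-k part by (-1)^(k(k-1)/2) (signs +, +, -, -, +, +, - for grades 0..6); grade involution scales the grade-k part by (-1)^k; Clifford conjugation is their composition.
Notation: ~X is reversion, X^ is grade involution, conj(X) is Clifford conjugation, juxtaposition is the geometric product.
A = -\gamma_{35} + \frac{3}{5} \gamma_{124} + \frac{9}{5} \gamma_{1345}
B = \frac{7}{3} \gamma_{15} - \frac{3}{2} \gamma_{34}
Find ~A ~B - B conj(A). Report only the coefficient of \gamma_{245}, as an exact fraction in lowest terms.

first term: \frac{7}{3} \gamma_{13} - \frac{27}{10} \gamma_{15} - \frac{21}{5} \gamma_{34} - \frac{3}{2} \gamma_{45} - \frac{9}{10} \gamma_{123} + \frac{7}{5} \gamma_{245}
second term: \frac{7}{3} \gamma_{13} + \frac{27}{10} \gamma_{15} + \frac{21}{5} \gamma_{34} - \frac{3}{2} \gamma_{45} + \frac{9}{10} \gamma_{123} - \frac{7}{5} \gamma_{245}
Answer: \frac{14}{5}


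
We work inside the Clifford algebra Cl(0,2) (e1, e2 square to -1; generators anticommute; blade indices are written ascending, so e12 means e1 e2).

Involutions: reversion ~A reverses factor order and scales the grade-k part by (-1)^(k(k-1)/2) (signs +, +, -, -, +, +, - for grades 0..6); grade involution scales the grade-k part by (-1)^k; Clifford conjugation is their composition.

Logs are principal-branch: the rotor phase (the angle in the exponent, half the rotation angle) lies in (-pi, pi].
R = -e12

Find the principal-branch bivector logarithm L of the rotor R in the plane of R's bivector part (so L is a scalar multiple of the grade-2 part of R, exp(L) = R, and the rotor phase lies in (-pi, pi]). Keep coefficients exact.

The scalar part of R is 0, and that scalar determines the rotor phase on the principal branch; recovering the unit plane as bivector-part over sine of the phase gives L = phase * plane.
Concretely: cos(phase) = 0 gives phase = ±pi/2, and since phase/sin(phase) is even the sign is immaterial: L = (phase/sin(phase)) * <R>_2 = (pi/2) * <R>_2.
Answer: -pi/2*e12


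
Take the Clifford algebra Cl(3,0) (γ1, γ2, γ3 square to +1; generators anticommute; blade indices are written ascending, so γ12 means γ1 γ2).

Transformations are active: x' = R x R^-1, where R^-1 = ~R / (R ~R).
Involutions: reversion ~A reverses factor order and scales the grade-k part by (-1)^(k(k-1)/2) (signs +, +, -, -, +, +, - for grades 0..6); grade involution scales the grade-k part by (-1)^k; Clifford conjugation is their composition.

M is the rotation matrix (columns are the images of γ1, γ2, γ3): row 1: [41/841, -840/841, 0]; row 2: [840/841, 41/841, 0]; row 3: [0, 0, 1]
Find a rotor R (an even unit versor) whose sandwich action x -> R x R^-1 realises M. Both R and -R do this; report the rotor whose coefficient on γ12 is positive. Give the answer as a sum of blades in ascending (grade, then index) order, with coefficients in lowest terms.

Method: write R = a + b12*γ12 + b13*γ13 + b23*γ23 with a^2 + b12^2 + b13^2 + b23^2 = 1 (so R^-1 = ~R). Expanding the columns R e_j ~R gives tr M = 4a^2 - 1 and, from the antisymmetric part, M21 - M12 = -4a*b12, M13 - M31 = 4a*b13, M32 - M23 = -4a*b23.
Here tr M = 923/841, so a^2 = (1 + tr M)/4 = 441/841 and a = ±21/29. Taking a = 21/29: M21 - M12 = 1680/841, M13 - M31 = 0, M32 - M23 = 0, giving b12 = -20/29, b13 = 0, b23 = 0, i.e. R = 21/29 - 20/29*γ12.
Its γ12 coefficient is negative, so report the other preimage -R.
Answer: -21/29 + 20/29*γ12. Note: both R and -R realise this M (trace 923/841); the covering map identifies them, and the γ12-coefficient sign is the tie-breaker.


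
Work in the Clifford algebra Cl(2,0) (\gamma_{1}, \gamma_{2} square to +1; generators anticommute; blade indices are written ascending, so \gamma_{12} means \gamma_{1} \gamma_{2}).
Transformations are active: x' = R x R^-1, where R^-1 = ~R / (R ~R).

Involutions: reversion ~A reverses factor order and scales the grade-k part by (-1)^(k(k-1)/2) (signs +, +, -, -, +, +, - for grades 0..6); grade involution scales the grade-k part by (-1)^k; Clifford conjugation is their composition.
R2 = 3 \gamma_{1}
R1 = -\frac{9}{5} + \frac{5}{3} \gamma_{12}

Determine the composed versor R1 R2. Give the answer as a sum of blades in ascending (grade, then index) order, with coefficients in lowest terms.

Distribute over the terms of R2 (each basis-blade product reordered to ascending indices, repeated generators contracted through their squares):
R1 (3 \gamma_{1}) = -\frac{27}{5} \gamma_{1} - 5 \gamma_{2}
Answer: -\frac{27}{5} \gamma_{1} - 5 \gamma_{2}


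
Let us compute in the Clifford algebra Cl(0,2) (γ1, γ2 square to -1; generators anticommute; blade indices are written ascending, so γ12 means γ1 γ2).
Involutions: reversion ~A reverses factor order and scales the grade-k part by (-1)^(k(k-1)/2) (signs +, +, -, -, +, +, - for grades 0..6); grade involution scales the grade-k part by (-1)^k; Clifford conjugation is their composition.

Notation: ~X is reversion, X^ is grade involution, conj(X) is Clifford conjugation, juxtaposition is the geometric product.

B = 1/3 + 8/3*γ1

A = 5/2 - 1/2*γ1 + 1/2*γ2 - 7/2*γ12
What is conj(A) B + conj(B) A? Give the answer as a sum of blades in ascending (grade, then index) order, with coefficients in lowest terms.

first term: -1/2 + 41/6*γ1 + 55/6*γ2 + 5/2*γ12
second term: -1/2 - 41/6*γ1 - 55/6*γ2 - 5/2*γ12
Answer: -1


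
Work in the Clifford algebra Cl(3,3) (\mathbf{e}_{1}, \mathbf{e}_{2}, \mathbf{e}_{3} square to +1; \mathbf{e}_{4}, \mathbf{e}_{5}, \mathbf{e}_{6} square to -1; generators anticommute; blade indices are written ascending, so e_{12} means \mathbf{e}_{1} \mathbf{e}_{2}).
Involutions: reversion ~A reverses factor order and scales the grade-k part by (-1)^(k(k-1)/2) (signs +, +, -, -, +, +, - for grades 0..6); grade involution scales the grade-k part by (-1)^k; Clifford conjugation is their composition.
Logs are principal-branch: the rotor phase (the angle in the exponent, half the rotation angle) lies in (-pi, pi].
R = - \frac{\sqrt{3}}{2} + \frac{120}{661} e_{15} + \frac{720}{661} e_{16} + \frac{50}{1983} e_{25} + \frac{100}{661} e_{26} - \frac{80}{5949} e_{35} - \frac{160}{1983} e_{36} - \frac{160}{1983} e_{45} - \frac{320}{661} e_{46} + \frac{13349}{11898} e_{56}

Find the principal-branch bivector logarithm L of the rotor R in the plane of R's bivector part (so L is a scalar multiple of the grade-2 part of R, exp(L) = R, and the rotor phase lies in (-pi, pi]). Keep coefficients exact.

The scalar part of R is - \frac{\sqrt{3}}{2}, which fixes the principal-branch rotor phase; the unit plane is then the bivector part divided by the sine of that phase, and L is that plane scaled by the phase.
Concretely: cos(phase) = - \frac{\sqrt{3}}{2} gives phase = ±\frac{5 \pi}{6}, and since phase/sin(phase) is even the sign is immaterial: L = (phase/sin(phase)) * <R>_2 = (\frac{5 \pi}{3}) * <R>_2.
Answer: \frac{200 \pi}{661} e_{15} + \frac{1200 \pi}{661} e_{16} + \frac{250 \pi}{5949} e_{25} + \frac{500 \pi}{1983} e_{26} - \frac{400 \pi}{17847} e_{35} - \frac{800 \pi}{5949} e_{36} - \frac{800 \pi}{5949} e_{45} - \frac{1600 \pi}{1983} e_{46} + \frac{66745 \pi}{35694} e_{56}


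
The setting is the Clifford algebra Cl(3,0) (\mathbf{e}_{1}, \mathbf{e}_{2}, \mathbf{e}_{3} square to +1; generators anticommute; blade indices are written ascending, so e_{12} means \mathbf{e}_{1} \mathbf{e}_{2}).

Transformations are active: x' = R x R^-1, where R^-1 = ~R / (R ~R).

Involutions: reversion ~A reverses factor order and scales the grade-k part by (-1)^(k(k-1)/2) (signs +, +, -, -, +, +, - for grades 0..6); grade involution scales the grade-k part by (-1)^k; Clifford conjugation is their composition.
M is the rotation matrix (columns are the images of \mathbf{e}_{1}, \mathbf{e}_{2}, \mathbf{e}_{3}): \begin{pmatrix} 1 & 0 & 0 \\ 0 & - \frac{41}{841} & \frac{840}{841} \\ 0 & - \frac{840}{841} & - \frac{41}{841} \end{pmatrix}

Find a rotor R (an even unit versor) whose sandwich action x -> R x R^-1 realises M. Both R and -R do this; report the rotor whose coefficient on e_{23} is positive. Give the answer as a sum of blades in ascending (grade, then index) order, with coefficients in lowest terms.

Method: write R = a + b12*e_{12} + b13*e_{13} + b23*e_{23} with a^2 + b12^2 + b13^2 + b23^2 = 1 (so R^-1 = ~R). Expanding the columns R e_j ~R gives tr M = 4a^2 - 1 and, from the antisymmetric part, M21 - M12 = -4a*b12, M13 - M31 = 4a*b13, M32 - M23 = -4a*b23.
Here tr M = \frac{759}{841}, so a^2 = (1 + tr M)/4 = \frac{400}{841} and a = ±\frac{20}{29}. Taking a = \frac{20}{29}: M21 - M12 = 0, M13 - M31 = 0, M32 - M23 = -\frac{1680}{841}, giving b12 = 0, b13 = 0, b23 = \frac{21}{29}, i.e. R = \frac{20}{29} + \frac{21}{29} e_{23}.
Its e_{23} coefficient is already positive.
Answer: \frac{20}{29} + \frac{21}{29} e_{23}. Note: both R and -R realise this M (trace \frac{759}{841}); the covering map identifies them, and the e_{23}-coefficient sign is the tie-breaker.


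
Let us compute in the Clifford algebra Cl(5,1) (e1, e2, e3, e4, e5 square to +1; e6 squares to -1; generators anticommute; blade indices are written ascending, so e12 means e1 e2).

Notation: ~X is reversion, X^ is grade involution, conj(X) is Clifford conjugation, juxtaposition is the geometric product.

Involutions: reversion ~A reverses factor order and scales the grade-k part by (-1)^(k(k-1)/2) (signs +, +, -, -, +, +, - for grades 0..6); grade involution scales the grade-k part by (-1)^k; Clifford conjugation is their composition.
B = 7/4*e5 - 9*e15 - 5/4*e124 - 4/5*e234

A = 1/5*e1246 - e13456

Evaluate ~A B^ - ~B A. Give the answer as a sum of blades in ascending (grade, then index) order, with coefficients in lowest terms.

first term: 1/4*e6 - 4/25*e136 - 9*e346 + 4/5*e1256 - 7/4*e1346 - 5/4*e2356 - 9/5*e2456 + 7/20*e12456
second term: -1/4*e6 - 4/25*e136 + 9*e346 - 4/5*e1256 + 7/4*e1346 + 5/4*e2356 - 9/5*e2456 - 7/20*e12456
Answer: 1/2*e6 - 18*e346 + 8/5*e1256 - 7/2*e1346 - 5/2*e2356 + 7/10*e12456


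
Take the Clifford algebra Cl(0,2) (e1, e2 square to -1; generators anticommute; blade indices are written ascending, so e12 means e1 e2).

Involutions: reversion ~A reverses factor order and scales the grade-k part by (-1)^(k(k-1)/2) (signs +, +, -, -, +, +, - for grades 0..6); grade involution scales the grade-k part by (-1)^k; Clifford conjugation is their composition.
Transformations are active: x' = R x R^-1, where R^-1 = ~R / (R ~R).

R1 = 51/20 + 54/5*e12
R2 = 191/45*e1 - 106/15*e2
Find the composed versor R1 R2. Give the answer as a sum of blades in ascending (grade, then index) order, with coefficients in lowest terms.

Distribute over the terms of R1 (each basis-blade product reordered to ascending indices, repeated generators contracted through their squares):
(51/20) R2 = 3247/300*e1 - 901/50*e2
(54/5*e12) R2 = 1908/25*e1 + 1146/25*e2
Summing the partial products and collecting blades:
Answer: 26143/300*e1 + 1391/50*e2


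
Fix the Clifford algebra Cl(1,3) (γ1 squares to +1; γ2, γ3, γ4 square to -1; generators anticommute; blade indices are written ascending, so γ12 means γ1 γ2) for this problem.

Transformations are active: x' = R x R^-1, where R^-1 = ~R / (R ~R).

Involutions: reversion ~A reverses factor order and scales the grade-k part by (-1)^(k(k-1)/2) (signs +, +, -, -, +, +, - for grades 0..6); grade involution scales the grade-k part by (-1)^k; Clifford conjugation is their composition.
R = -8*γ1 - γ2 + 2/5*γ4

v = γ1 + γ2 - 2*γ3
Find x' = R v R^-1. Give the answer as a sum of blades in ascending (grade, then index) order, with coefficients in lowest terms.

~R = -8*γ1 - γ2 + 2/5*γ4, and R ~R = 1571/25, so R^-1 = ~R / (1571/25).
R v = -7 - 7*γ12 + 16*γ13 - 2/5*γ14 + 2*γ23 - 2/5*γ24 + 4/5*γ34
Answer: 1229/1571*γ1 - 1221/1571*γ2 + 2*γ3 - 140/1571*γ4


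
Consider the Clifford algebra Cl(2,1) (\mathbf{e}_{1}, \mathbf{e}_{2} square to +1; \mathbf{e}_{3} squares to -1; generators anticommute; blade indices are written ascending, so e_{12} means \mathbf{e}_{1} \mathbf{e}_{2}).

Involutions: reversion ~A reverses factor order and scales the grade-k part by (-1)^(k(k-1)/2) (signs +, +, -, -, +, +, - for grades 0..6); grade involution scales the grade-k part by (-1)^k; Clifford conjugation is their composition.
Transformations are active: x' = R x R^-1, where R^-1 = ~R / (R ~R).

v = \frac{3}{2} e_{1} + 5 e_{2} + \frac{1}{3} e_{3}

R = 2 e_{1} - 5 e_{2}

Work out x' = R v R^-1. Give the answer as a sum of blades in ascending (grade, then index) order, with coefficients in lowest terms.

~R = 2 e_{1} - 5 e_{2}, and R ~R = 29, so R^-1 = ~R / (29).
R v = -22 + \frac{35}{2} e_{12} + \frac{2}{3} e_{13} - \frac{5}{3} e_{23}
Answer: -\frac{263}{58} e_{1} + \frac{75}{29} e_{2} - \frac{1}{3} e_{3}


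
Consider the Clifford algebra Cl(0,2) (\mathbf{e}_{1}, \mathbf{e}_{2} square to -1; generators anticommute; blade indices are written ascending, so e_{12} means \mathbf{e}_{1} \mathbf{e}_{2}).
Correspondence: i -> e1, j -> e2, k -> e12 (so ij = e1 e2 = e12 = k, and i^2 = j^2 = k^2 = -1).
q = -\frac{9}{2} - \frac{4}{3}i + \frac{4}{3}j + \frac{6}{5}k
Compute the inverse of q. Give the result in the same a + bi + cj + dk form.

In blades: q = -\frac{9}{2} - \frac{4}{3} e_{1} + \frac{4}{3} e_{2} + \frac{6}{5} e_{12}.
With qbar = -\frac{9}{2} + \frac{4}{3} e_{1} - \frac{4}{3} e_{2} - \frac{6}{5} e_{12} (scalar fixed, mapped units negated), q qbar = \frac{22721}{900} (the sum of squared coefficients), so q^-1 = qbar / (\frac{22721}{900}) = -\frac{4050}{22721} + \frac{1200}{22721} e_{1} - \frac{1200}{22721} e_{2} - \frac{1080}{22721} e_{12}; translating back:
Answer: -\frac{4050}{22721} + \frac{1200}{22721}i - \frac{1200}{22721}j - \frac{1080}{22721}k


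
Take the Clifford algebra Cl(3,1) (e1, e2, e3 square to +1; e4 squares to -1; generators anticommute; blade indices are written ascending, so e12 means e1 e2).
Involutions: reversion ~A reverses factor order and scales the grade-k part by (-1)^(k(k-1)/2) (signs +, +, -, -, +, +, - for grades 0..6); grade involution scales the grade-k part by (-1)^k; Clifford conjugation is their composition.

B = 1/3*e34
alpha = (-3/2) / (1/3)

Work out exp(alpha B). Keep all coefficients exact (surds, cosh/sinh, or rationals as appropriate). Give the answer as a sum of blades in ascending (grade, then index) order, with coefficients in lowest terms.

B^2 = (1/3)^2*(e34)^2 = 1/9*(+1) = 1/9 (a basis 2-blade squares to minus the product of its generators' squares).
B^2 = 1/9 — since the square is positive, the closed form is hyperbolic: l = 1/3, alpha*l = -3/2, so exp(alpha B) = cosh(-3/2) + (sinh(-3/2)/(1/3))*B = cosh(3/2) + (-3*sinh(3/2))*B.
Answer: cosh(3/2) - sinh(3/2)*e34


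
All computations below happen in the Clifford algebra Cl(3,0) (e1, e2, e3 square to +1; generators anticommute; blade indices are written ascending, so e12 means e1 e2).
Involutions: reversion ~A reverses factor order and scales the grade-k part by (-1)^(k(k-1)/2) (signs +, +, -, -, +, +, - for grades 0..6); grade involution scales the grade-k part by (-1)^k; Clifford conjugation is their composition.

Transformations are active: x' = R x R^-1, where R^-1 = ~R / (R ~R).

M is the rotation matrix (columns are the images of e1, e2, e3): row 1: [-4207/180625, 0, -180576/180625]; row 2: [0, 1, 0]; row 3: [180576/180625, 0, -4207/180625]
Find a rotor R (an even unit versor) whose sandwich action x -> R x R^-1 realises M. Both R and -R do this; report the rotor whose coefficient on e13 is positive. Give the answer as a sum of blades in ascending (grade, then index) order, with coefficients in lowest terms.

Method: write R = a + b12*e12 + b13*e13 + b23*e23 with a^2 + b12^2 + b13^2 + b23^2 = 1 (so R^-1 = ~R). Expanding the columns R e_j ~R gives tr M = 4a^2 - 1 and, from the antisymmetric part, M21 - M12 = -4a*b12, M13 - M31 = 4a*b13, M32 - M23 = -4a*b23.
Here tr M = 172211/180625, so a^2 = (1 + tr M)/4 = 88209/180625 and a = ±297/425. Taking a = 297/425: M21 - M12 = 0, M13 - M31 = -361152/180625, M32 - M23 = 0, giving b12 = 0, b13 = -304/425, b23 = 0, i.e. R = 297/425 - 304/425*e13.
Its e13 coefficient is negative, so report the other preimage -R.
Answer: -297/425 + 304/425*e13. Uniqueness: Spin(3) -> SO(3) maps R and -R to the same rotation of trace 172211/180625; fixing the sign of the e13 coefficient removes the ambiguity.
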